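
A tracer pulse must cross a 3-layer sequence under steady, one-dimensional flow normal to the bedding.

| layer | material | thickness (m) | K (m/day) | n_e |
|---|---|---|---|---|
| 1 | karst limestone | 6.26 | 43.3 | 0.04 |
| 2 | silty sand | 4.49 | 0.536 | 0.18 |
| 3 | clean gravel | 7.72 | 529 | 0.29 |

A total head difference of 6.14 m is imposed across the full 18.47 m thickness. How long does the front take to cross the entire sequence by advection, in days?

With flow normal to the layers, continuity requires the same specific discharge q through every layer.
Σ(b_i/K_i) = 6.26/43.3 + 4.49/0.536 + 7.72/529 = 8.536 d.
q = Δh / Σ(b_i/K_i) = 6.14 / 8.536 = 0.7193 m/day.
In each layer the seepage velocity is v_i = q/n_i, so the layer transit time is t_i = b_i·n_i / q:
  layer 1 (karst limestone): t_1 = 6.26 × 0.04 / 0.7193 = 0.3481 d
  layer 2 (silty sand): t_2 = 4.49 × 0.18 / 0.7193 = 1.124 d
  layer 3 (clean gravel): t_3 = 7.72 × 0.29 / 0.7193 = 3.112 d
Total t = Σ t_i = 4.584 days.

4.58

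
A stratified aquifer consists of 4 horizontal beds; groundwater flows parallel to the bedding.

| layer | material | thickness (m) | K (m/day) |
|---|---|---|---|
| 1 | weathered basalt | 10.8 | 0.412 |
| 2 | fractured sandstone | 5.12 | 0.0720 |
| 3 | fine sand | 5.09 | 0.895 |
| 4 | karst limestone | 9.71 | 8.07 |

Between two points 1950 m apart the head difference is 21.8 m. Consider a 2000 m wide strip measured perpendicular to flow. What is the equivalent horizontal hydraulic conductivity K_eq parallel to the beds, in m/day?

Flow is parallel to layering, so each bed carries its own Darcy discharge and the transmissivities add.
Σ(K_i·b_i) = 0.412×10.8 + 0.0720×5.12 + 0.895×5.09 + 8.07×9.71 = 87.73 m²/day.
Total thickness b = 30.72 m, so K_eq = Σ(K_i·b_i)/b = 2.856 m/day.

2.86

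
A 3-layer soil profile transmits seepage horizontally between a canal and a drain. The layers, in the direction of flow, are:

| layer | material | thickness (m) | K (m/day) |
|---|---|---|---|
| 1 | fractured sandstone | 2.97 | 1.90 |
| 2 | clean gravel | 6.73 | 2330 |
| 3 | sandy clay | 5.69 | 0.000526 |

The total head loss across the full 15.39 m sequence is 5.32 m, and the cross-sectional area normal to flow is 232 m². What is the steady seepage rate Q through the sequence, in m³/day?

0.114

Flow is perpendicular to layering, so the layers act in series and the equivalent K is the thickness-weighted harmonic mean.
Total thickness L = 2.97 + 6.73 + 5.69 = 15.39 m.
Σ(b_i/K_i) = 2.97/1.90 + 6.73/2330 + 5.69/0.000526 = 10819 d.
K_eq = L / Σ(b_i/K_i) = 15.39 / 10819 = 0.001422 m/day.
Q = K_eq · A · (Δh/L) = 0.001422 × 232 × (5.32/15.39) = 0.1141 m³/day.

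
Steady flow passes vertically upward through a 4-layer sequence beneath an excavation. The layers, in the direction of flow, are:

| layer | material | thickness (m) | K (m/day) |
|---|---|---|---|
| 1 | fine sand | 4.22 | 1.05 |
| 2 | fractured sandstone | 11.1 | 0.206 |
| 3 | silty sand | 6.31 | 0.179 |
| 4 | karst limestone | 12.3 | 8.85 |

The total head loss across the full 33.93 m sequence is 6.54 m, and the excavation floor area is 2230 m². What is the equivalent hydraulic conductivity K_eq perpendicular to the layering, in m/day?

0.359

Flow is perpendicular to layering, so the layers act in series and the equivalent K is the thickness-weighted harmonic mean.
Total thickness L = 4.22 + 11.1 + 6.31 + 12.3 = 33.93 m.
Σ(b_i/K_i) = 4.22/1.05 + 11.1/0.206 + 6.31/0.179 + 12.3/8.85 = 94.54 d.
K_eq = L / Σ(b_i/K_i) = 33.93 / 94.54 = 0.3589 m/day.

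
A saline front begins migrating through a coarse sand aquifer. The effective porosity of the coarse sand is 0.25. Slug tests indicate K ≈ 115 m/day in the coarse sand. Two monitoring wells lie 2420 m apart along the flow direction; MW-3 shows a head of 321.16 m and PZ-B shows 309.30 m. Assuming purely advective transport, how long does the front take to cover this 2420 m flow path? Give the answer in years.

2.94

Hydraulic gradient i = (321.16 − 309.30) / 2420 = 11.86 / 2420 = 0.004901.
Darcy flux q = K · i = 115.0 × 0.004901 = 0.5636 m/day.
Seepage velocity v = q / n_e = 0.5636 / 0.25 = 2.254 m/day.
Travel time t = L / v = 2420 / 2.254 = 1073 days = 2.939 years.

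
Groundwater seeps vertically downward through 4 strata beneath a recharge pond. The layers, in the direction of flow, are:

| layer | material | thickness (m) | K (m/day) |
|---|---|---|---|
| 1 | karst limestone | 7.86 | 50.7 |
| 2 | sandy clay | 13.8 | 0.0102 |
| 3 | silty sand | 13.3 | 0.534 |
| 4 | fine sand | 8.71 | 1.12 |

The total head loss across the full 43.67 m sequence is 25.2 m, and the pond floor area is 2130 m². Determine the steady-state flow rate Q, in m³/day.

Flow is perpendicular to layering, so the layers act in series and the equivalent K is the thickness-weighted harmonic mean.
Total thickness L = 7.86 + 13.8 + 13.3 + 8.71 = 43.67 m.
Σ(b_i/K_i) = 7.86/50.7 + 13.8/0.0102 + 13.3/0.534 + 8.71/1.12 = 1386 d.
K_eq = L / Σ(b_i/K_i) = 43.67 / 1386 = 0.03151 m/day.
Q = K_eq · A · (Δh/L) = 0.03151 × 2130 × (25.2/43.67) = 38.73 m³/day.

38.7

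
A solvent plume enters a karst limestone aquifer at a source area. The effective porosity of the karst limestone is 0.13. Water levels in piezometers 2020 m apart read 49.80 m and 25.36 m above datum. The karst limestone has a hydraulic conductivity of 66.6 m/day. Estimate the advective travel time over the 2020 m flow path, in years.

Hydraulic gradient i = (49.80 − 25.36) / 2020 = 24.44 / 2020 = 0.01210.
Darcy flux q = K · i = 66.60 × 0.01210 = 0.8058 m/day.
Seepage velocity v = q / n_e = 0.8058 / 0.13 = 6.198 m/day.
Travel time t = L / v = 2020 / 6.198 = 325.9 days = 0.8922 years.

0.892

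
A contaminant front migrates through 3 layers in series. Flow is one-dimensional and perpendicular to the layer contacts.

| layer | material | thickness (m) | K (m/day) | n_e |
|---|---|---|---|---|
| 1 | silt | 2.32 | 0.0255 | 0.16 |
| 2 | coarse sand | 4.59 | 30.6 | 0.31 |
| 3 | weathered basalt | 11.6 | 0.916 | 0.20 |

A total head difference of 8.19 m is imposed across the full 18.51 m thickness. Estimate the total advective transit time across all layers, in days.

52.1

With flow normal to the layers, continuity requires the same specific discharge q through every layer.
Σ(b_i/K_i) = 2.32/0.0255 + 4.59/30.6 + 11.6/0.916 = 103.8 d.
q = Δh / Σ(b_i/K_i) = 8.19 / 103.8 = 0.07891 m/day.
In each layer the seepage velocity is v_i = q/n_i, so the layer transit time is t_i = b_i·n_i / q:
  layer 1 (silt): t_1 = 2.32 × 0.16 / 0.07891 = 4.704 d
  layer 2 (coarse sand): t_2 = 4.59 × 0.31 / 0.07891 = 18.03 d
  layer 3 (weathered basalt): t_3 = 11.6 × 0.20 / 0.07891 = 29.40 d
Total t = Σ t_i = 52.14 days.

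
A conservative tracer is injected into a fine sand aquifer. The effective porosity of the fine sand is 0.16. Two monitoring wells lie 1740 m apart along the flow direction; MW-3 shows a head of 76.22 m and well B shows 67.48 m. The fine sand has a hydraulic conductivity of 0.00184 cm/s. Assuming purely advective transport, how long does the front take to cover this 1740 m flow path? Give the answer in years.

95.5

Convert K: 0.00184 cm/s × 864 = 1.590 m/day.
Hydraulic gradient i = (76.22 − 67.48) / 1740 = 8.74 / 1740 = 0.005023.
Darcy flux q = K · i = 1.590 × 0.005023 = 0.007985 m/day.
Seepage velocity v = q / n_e = 0.007985 / 0.16 = 0.04991 m/day.
Travel time t = L / v = 1740 / 0.04991 = 34864 days = 95.45 years.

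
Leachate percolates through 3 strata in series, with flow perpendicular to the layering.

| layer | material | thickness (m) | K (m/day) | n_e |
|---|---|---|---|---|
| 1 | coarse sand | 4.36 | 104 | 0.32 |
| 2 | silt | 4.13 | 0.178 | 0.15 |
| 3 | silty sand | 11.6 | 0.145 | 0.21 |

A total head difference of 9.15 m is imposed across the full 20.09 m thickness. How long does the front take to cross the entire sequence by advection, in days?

50.2

With flow normal to the layers, continuity requires the same specific discharge q through every layer.
Σ(b_i/K_i) = 4.36/104 + 4.13/0.178 + 11.6/0.145 = 103.2 d.
q = Δh / Σ(b_i/K_i) = 9.15 / 103.2 = 0.08862 m/day.
In each layer the seepage velocity is v_i = q/n_i, so the layer transit time is t_i = b_i·n_i / q:
  layer 1 (coarse sand): t_1 = 4.36 × 0.32 / 0.08862 = 15.74 d
  layer 2 (silt): t_2 = 4.13 × 0.15 / 0.08862 = 6.990 d
  layer 3 (silty sand): t_3 = 11.6 × 0.21 / 0.08862 = 27.49 d
Total t = Σ t_i = 50.22 days.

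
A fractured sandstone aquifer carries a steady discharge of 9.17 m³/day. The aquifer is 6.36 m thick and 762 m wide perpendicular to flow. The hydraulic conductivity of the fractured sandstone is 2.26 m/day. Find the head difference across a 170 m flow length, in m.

Cross-sectional area A = 762 × 6.36 = 4846 m².
From Q = K·A·i, i = Q / (K·A) = 9.17 / (2.260 × 4846) = 0.0008372.
Head loss Δh = i · L = 0.0008372 × 170 = 0.1423 m.

0.142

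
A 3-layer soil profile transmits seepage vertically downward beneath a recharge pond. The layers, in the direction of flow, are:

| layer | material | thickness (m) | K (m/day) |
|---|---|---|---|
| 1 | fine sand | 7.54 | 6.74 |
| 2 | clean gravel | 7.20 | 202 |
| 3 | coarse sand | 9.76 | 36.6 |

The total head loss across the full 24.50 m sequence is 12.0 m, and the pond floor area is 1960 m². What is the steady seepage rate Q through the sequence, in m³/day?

Flow is perpendicular to layering, so the layers act in series and the equivalent K is the thickness-weighted harmonic mean.
Total thickness L = 7.54 + 7.20 + 9.76 = 24.50 m.
Σ(b_i/K_i) = 7.54/6.74 + 7.20/202 + 9.76/36.6 = 1.421 d.
K_eq = L / Σ(b_i/K_i) = 24.50 / 1.421 = 17.24 m/day.
Q = K_eq · A · (Δh/L) = 17.24 × 1960 × (12.0/24.50) = 16552 m³/day.

16600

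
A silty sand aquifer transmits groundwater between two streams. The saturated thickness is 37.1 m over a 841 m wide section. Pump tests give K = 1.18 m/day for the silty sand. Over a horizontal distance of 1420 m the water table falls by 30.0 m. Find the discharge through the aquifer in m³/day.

778

Cross-sectional area A = 841 × 37.1 = 31201 m².
Hydraulic gradient i = Δh / L = 30.0 / 1420 = 0.02113.
Darcy's law: Q = K · A · i = 1.180 × 31201 × 0.02113 = 777.8 m³/day.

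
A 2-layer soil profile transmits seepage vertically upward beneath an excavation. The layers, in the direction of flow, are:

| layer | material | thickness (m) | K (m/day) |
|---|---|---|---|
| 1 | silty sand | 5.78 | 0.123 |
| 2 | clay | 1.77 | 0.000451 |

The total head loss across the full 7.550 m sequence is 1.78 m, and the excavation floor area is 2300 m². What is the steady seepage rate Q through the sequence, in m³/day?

1.03

Flow is perpendicular to layering, so the layers act in series and the equivalent K is the thickness-weighted harmonic mean.
Total thickness L = 5.78 + 1.77 = 7.550 m.
Σ(b_i/K_i) = 5.78/0.123 + 1.77/0.000451 = 3972 d.
K_eq = L / Σ(b_i/K_i) = 7.550 / 3972 = 0.001901 m/day.
Q = K_eq · A · (Δh/L) = 0.001901 × 2300 × (1.78/7.550) = 1.031 m³/day.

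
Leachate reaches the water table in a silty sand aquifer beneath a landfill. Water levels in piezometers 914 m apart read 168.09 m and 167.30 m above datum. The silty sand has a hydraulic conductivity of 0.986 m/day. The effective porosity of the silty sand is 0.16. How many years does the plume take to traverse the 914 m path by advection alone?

Hydraulic gradient i = (168.09 − 167.30) / 914 = 0.79 / 914 = 0.0008643.
Darcy flux q = K · i = 0.9860 × 0.0008643 = 0.0008522 m/day.
Seepage velocity v = q / n_e = 0.0008522 / 0.16 = 0.005326 m/day.
Travel time t = L / v = 914 / 0.005326 = 1.716e+05 days = 469.8 years.

470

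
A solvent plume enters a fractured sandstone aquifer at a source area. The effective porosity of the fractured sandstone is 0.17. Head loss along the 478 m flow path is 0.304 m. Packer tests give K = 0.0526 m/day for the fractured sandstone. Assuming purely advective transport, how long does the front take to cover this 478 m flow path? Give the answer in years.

Hydraulic gradient i = Δh / L = 0.304 / 478 = 0.0006360.
Darcy flux q = K · i = 0.05260 × 0.0006360 = 3.345e-05 m/day.
Seepage velocity v = q / n_e = 3.345e-05 / 0.17 = 0.0001968 m/day.
Travel time t = L / v = 478 / 0.0001968 = 2.429e+06 days = 6651 years.

6650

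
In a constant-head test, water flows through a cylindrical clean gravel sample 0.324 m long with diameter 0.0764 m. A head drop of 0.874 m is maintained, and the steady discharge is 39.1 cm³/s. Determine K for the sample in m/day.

Cross-sectional area A = π·(d/2)² = π × (0.0764/2)² = 0.004584 m².
Convert discharge: 39.1 cm³/s = 3.910e-05 m³/s.
Darcy's law rearranged: K = Q·L / (A·Δh) = 3.910e-05 × 0.324 / (0.004584 × 0.874) = 0.003162 m/s = 273.2 m/day.

273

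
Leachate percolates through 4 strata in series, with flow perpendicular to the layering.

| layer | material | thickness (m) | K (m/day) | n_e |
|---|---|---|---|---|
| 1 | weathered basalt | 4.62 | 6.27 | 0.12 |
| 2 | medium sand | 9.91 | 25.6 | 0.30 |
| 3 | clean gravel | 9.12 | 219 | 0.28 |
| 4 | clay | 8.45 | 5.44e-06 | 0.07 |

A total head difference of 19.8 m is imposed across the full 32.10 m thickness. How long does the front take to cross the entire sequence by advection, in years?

1430

With flow normal to the layers, continuity requires the same specific discharge q through every layer.
Σ(b_i/K_i) = 4.62/6.27 + 9.91/25.6 + 9.12/219 + 8.45/5.44e-06 = 1.553e+06 d.
q = Δh / Σ(b_i/K_i) = 19.8 / 1.553e+06 = 1.275e-05 m/day.
In each layer the seepage velocity is v_i = q/n_i, so the layer transit time is t_i = b_i·n_i / q:
  layer 1 (weathered basalt): t_1 = 4.62 × 0.12 / 1.275e-05 = 43493 d
  layer 2 (medium sand): t_2 = 9.91 × 0.30 / 1.275e-05 = 2.332e+05 d
  layer 3 (clean gravel): t_3 = 9.12 × 0.28 / 1.275e-05 = 2.003e+05 d
  layer 4 (clay): t_4 = 8.45 × 0.07 / 1.275e-05 = 46403 d
Total t = Σ t_i = 5.235e+05 days = 1433 years.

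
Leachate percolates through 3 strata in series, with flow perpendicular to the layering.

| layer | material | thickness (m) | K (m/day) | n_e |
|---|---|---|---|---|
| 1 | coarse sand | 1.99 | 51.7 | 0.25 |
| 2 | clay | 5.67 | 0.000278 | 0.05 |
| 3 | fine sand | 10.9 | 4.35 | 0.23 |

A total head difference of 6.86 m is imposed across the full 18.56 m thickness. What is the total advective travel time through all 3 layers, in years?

26.8

With flow normal to the layers, continuity requires the same specific discharge q through every layer.
Σ(b_i/K_i) = 1.99/51.7 + 5.67/0.000278 + 10.9/4.35 = 20398 d.
q = Δh / Σ(b_i/K_i) = 6.86 / 20398 = 0.0003363 m/day.
In each layer the seepage velocity is v_i = q/n_i, so the layer transit time is t_i = b_i·n_i / q:
  layer 1 (coarse sand): t_1 = 1.99 × 0.25 / 0.0003363 = 1479 d
  layer 2 (clay): t_2 = 5.67 × 0.05 / 0.0003363 = 843.0 d
  layer 3 (fine sand): t_3 = 10.9 × 0.23 / 0.0003363 = 7455 d
Total t = Σ t_i = 9777 days = 26.77 years.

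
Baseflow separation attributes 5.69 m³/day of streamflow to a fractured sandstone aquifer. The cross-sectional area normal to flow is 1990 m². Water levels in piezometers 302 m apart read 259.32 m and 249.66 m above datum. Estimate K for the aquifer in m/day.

0.0894

Hydraulic gradient i = (259.32 − 249.66) / 302 = 9.66 / 302 = 0.03199.
From Q = K·A·i, K = Q / (A·i) = 5.69 / (1990 × 0.03199) = 0.08939 m/day.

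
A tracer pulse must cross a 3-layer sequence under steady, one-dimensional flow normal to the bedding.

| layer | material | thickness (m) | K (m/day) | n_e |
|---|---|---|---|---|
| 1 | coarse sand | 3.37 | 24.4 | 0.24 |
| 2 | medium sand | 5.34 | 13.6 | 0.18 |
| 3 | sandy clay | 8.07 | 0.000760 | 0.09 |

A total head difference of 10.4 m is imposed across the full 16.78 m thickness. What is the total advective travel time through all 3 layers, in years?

6.98

With flow normal to the layers, continuity requires the same specific discharge q through every layer.
Σ(b_i/K_i) = 3.37/24.4 + 5.34/13.6 + 8.07/0.000760 = 10619 d.
q = Δh / Σ(b_i/K_i) = 10.4 / 10619 = 0.0009794 m/day.
In each layer the seepage velocity is v_i = q/n_i, so the layer transit time is t_i = b_i·n_i / q:
  layer 1 (coarse sand): t_1 = 3.37 × 0.24 / 0.0009794 = 825.8 d
  layer 2 (medium sand): t_2 = 5.34 × 0.18 / 0.0009794 = 981.4 d
  layer 3 (sandy clay): t_3 = 8.07 × 0.09 / 0.0009794 = 741.6 d
Total t = Σ t_i = 2549 days = 6.978 years.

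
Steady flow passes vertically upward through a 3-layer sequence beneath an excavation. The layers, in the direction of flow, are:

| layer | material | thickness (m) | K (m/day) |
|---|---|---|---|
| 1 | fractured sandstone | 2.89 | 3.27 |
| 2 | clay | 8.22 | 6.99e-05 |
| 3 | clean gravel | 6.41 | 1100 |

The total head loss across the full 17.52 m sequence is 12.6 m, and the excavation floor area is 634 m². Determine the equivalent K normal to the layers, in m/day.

0.000149

Flow is perpendicular to layering, so the layers act in series and the equivalent K is the thickness-weighted harmonic mean.
Total thickness L = 2.89 + 8.22 + 6.41 = 17.52 m.
Σ(b_i/K_i) = 2.89/3.27 + 8.22/6.99e-05 + 6.41/1100 = 1.176e+05 d.
K_eq = L / Σ(b_i/K_i) = 17.52 / 1.176e+05 = 0.0001490 m/day.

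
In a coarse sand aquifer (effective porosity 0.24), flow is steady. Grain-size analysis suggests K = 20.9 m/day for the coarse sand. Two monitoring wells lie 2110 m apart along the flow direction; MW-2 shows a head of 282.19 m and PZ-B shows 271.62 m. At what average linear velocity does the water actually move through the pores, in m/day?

Hydraulic gradient i = (282.19 − 271.62) / 2110 = 10.57 / 2110 = 0.005009.
Darcy flux q = K · i = 20.90 × 0.005009 = 0.1047 m/day.
Seepage velocity v = q / n_e = 0.1047 / 0.24 = 0.4362 m/day.

0.436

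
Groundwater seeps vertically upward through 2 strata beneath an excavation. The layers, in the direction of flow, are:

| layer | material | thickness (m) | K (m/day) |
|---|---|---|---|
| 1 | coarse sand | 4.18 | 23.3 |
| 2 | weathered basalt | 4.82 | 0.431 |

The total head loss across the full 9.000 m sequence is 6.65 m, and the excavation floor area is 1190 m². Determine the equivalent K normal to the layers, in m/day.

Flow is perpendicular to layering, so the layers act in series and the equivalent K is the thickness-weighted harmonic mean.
Total thickness L = 4.18 + 4.82 = 9.000 m.
Σ(b_i/K_i) = 4.18/23.3 + 4.82/0.431 = 11.36 d.
K_eq = L / Σ(b_i/K_i) = 9.000 / 11.36 = 0.7921 m/day.

0.792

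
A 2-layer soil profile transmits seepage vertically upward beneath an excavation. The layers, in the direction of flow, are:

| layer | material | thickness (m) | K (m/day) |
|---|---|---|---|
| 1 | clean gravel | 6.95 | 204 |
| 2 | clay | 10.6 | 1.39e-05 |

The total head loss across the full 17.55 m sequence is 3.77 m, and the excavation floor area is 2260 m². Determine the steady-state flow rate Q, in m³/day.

Flow is perpendicular to layering, so the layers act in series and the equivalent K is the thickness-weighted harmonic mean.
Total thickness L = 6.95 + 10.6 = 17.55 m.
Σ(b_i/K_i) = 6.95/204 + 10.6/1.39e-05 = 7.626e+05 d.
K_eq = L / Σ(b_i/K_i) = 17.55 / 7.626e+05 = 2.301e-05 m/day.
Q = K_eq · A · (Δh/L) = 2.301e-05 × 2260 × (3.77/17.55) = 0.01117 m³/day.

0.0112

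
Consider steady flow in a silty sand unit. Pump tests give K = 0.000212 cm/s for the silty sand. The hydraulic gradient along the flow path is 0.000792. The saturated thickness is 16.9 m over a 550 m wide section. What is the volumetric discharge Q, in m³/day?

Convert K: 0.000212 cm/s × 864 = 0.1832 m/day.
Cross-sectional area A = 550 × 16.9 = 9295 m².
Hydraulic gradient i = 0.000792.
Darcy's law: Q = K · A · i = 0.1832 × 9295 × 0.0007920 = 1.348 m³/day.

1.35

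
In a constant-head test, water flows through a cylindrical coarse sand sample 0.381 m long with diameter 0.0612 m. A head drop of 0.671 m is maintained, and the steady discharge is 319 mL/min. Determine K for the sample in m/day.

Cross-sectional area A = π·(d/2)² = π × (0.0612/2)² = 0.002942 m².
Convert discharge: 319 mL/min = 5.317e-06 m³/s.
Darcy's law rearranged: K = Q·L / (A·Δh) = 5.317e-06 × 0.381 / (0.002942 × 0.671) = 0.001026 m/s = 88.67 m/day.

88.7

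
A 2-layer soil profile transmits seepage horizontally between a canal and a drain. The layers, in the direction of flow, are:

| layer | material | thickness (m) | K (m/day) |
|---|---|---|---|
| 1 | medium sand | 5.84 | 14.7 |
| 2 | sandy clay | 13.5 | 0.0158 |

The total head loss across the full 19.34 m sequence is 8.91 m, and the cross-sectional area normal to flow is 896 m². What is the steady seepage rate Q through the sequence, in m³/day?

9.34

Flow is perpendicular to layering, so the layers act in series and the equivalent K is the thickness-weighted harmonic mean.
Total thickness L = 5.84 + 13.5 = 19.34 m.
Σ(b_i/K_i) = 5.84/14.7 + 13.5/0.0158 = 854.8 d.
K_eq = L / Σ(b_i/K_i) = 19.34 / 854.8 = 0.02262 m/day.
Q = K_eq · A · (Δh/L) = 0.02262 × 896 × (8.91/19.34) = 9.339 m³/day.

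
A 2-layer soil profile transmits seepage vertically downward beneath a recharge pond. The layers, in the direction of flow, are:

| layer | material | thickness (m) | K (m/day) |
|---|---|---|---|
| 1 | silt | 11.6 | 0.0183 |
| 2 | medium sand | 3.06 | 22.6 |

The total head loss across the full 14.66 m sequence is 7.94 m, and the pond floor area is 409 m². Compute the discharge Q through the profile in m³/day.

Flow is perpendicular to layering, so the layers act in series and the equivalent K is the thickness-weighted harmonic mean.
Total thickness L = 11.6 + 3.06 = 14.66 m.
Σ(b_i/K_i) = 11.6/0.0183 + 3.06/22.6 = 634.0 d.
K_eq = L / Σ(b_i/K_i) = 14.66 / 634.0 = 0.02312 m/day.
Q = K_eq · A · (Δh/L) = 0.02312 × 409 × (7.94/14.66) = 5.122 m³/day.

5.12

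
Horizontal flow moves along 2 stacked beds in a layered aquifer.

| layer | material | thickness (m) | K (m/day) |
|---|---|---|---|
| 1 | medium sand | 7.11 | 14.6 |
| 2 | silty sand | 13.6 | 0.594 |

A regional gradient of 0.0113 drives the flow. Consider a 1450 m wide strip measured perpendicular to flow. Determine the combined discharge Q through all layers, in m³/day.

1830

Flow is parallel to layering, so each bed carries its own Darcy discharge and the transmissivities add.
Σ(K_i·b_i) = 14.6×7.11 + 0.594×13.6 = 111.9 m²/day.
Hydraulic gradient i = 0.0113.
Q = Σ(K_i·b_i) · W · i = 111.9 × 1450 × 0.01130 = 1833 m³/day.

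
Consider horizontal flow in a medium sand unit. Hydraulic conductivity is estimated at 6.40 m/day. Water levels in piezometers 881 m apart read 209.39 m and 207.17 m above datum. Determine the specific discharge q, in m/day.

Hydraulic gradient i = (209.39 − 207.17) / 881 = 2.22 / 881 = 0.002520.
Specific discharge q = K · i = 6.400 × 0.002520 = 0.01613 m/day.

0.0161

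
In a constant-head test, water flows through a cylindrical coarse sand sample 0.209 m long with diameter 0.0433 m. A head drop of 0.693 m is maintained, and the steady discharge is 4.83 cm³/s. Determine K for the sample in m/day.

85.5

Cross-sectional area A = π·(d/2)² = π × (0.0433/2)² = 0.001473 m².
Convert discharge: 4.83 cm³/s = 4.830e-06 m³/s.
Darcy's law rearranged: K = Q·L / (A·Δh) = 4.830e-06 × 0.209 / (0.001473 × 0.693) = 0.0009892 m/s = 85.47 m/day.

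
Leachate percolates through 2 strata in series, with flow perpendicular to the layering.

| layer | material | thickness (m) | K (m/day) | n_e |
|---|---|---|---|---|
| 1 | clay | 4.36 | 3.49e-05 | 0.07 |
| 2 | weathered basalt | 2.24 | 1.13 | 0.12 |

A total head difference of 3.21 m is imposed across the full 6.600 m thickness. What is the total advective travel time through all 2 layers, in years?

With flow normal to the layers, continuity requires the same specific discharge q through every layer.
Σ(b_i/K_i) = 4.36/3.49e-05 + 2.24/1.13 = 1.249e+05 d.
q = Δh / Σ(b_i/K_i) = 3.21 / 1.249e+05 = 2.569e-05 m/day.
In each layer the seepage velocity is v_i = q/n_i, so the layer transit time is t_i = b_i·n_i / q:
  layer 1 (clay): t_1 = 4.36 × 0.07 / 2.569e-05 = 11878 d
  layer 2 (weathered basalt): t_2 = 2.24 × 0.12 / 2.569e-05 = 10461 d
Total t = Σ t_i = 22340 days = 61.16 years.

61.2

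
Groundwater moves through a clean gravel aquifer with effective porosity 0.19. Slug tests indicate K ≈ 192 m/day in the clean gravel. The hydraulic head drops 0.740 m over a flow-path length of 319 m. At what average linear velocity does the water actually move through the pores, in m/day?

2.34

Hydraulic gradient i = Δh / L = 0.740 / 319 = 0.002320.
Darcy flux q = K · i = 192.0 × 0.002320 = 0.4454 m/day.
Seepage velocity v = q / n_e = 0.4454 / 0.19 = 2.344 m/day.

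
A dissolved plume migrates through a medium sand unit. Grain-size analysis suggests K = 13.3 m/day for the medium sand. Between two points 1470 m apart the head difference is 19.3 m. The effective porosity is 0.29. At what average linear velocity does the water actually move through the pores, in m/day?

Hydraulic gradient i = Δh / L = 19.3 / 1470 = 0.01313.
Darcy flux q = K · i = 13.30 × 0.01313 = 0.1746 m/day.
Seepage velocity v = q / n_e = 0.1746 / 0.29 = 0.6021 m/day.

0.602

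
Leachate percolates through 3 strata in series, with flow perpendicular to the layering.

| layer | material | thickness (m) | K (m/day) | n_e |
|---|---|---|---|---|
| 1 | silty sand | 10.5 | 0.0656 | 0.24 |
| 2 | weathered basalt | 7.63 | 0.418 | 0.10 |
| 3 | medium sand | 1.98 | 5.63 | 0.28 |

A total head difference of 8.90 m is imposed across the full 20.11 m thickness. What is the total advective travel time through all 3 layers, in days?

77.0

With flow normal to the layers, continuity requires the same specific discharge q through every layer.
Σ(b_i/K_i) = 10.5/0.0656 + 7.63/0.418 + 1.98/5.63 = 178.7 d.
q = Δh / Σ(b_i/K_i) = 8.90 / 178.7 = 0.04981 m/day.
In each layer the seepage velocity is v_i = q/n_i, so the layer transit time is t_i = b_i·n_i / q:
  layer 1 (silty sand): t_1 = 10.5 × 0.24 / 0.04981 = 50.59 d
  layer 2 (weathered basalt): t_2 = 7.63 × 0.10 / 0.04981 = 15.32 d
  layer 3 (medium sand): t_3 = 1.98 × 0.28 / 0.04981 = 11.13 d
Total t = Σ t_i = 77.04 days.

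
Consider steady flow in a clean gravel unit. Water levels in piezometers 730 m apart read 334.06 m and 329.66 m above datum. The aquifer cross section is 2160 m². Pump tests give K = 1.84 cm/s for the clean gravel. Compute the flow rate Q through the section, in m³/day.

20700

Convert K: 1.84 cm/s × 864 = 1590 m/day.
Hydraulic gradient i = (334.06 − 329.66) / 730 = 4.4 / 730 = 0.006027.
Darcy's law: Q = K · A · i = 1590 × 2160 × 0.006027 = 20697 m³/day.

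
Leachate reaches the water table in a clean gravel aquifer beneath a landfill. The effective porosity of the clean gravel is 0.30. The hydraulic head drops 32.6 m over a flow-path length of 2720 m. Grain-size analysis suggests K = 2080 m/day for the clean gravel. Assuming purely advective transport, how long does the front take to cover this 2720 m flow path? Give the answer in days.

Hydraulic gradient i = Δh / L = 32.6 / 2720 = 0.01199.
Darcy flux q = K · i = 2080 × 0.01199 = 24.93 m/day.
Seepage velocity v = q / n_e = 24.93 / 0.30 = 83.10 m/day.
Travel time t = L / v = 2720 / 83.10 = 32.73 days.

32.7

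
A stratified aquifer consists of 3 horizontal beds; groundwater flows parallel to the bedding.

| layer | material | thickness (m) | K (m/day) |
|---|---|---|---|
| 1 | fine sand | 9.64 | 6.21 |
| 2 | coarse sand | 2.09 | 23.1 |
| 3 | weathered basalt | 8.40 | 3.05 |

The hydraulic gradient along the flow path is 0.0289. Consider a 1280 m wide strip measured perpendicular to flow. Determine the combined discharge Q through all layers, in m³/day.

4950

Flow is parallel to layering, so each bed carries its own Darcy discharge and the transmissivities add.
Σ(K_i·b_i) = 6.21×9.64 + 23.1×2.09 + 3.05×8.40 = 133.8 m²/day.
Hydraulic gradient i = 0.0289.
Q = Σ(K_i·b_i) · W · i = 133.8 × 1280 × 0.02890 = 4948 m³/day.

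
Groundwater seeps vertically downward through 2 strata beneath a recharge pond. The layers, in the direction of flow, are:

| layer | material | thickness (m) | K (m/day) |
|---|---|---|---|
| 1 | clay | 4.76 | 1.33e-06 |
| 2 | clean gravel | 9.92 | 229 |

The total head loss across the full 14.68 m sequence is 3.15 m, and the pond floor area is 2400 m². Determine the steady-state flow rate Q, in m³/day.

Flow is perpendicular to layering, so the layers act in series and the equivalent K is the thickness-weighted harmonic mean.
Total thickness L = 4.76 + 9.92 = 14.68 m.
Σ(b_i/K_i) = 4.76/1.33e-06 + 9.92/229 = 3.579e+06 d.
K_eq = L / Σ(b_i/K_i) = 14.68 / 3.579e+06 = 4.102e-06 m/day.
Q = K_eq · A · (Δh/L) = 4.102e-06 × 2400 × (3.15/14.68) = 0.002112 m³/day.

0.00211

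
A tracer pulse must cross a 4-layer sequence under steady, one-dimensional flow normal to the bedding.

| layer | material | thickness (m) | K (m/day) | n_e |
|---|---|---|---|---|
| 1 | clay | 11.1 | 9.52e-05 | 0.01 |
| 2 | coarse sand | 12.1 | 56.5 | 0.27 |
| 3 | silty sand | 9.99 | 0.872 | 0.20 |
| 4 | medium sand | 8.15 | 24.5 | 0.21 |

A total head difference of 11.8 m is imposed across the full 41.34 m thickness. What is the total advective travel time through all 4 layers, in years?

192

With flow normal to the layers, continuity requires the same specific discharge q through every layer.
Σ(b_i/K_i) = 11.1/9.52e-05 + 12.1/56.5 + 9.99/0.872 + 8.15/24.5 = 1.166e+05 d.
q = Δh / Σ(b_i/K_i) = 11.8 / 1.166e+05 = 0.0001012 m/day.
In each layer the seepage velocity is v_i = q/n_i, so the layer transit time is t_i = b_i·n_i / q:
  layer 1 (clay): t_1 = 11.1 × 0.01 / 0.0001012 = 1097 d
  layer 2 (coarse sand): t_2 = 12.1 × 0.27 / 0.0001012 = 32285 d
  layer 3 (silty sand): t_3 = 9.99 × 0.20 / 0.0001012 = 19744 d
  layer 4 (medium sand): t_4 = 8.15 × 0.21 / 0.0001012 = 16913 d
Total t = Σ t_i = 70039 days = 191.8 years.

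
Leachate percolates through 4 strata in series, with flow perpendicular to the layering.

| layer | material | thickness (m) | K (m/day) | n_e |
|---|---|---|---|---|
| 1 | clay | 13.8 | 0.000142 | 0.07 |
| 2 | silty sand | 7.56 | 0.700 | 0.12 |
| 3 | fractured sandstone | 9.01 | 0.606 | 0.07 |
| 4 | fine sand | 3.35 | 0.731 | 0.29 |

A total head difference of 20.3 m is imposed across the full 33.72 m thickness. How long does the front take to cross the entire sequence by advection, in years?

45.6

With flow normal to the layers, continuity requires the same specific discharge q through every layer.
Σ(b_i/K_i) = 13.8/0.000142 + 7.56/0.700 + 9.01/0.606 + 3.35/0.731 = 97213 d.
q = Δh / Σ(b_i/K_i) = 20.3 / 97213 = 0.0002088 m/day.
In each layer the seepage velocity is v_i = q/n_i, so the layer transit time is t_i = b_i·n_i / q:
  layer 1 (clay): t_1 = 13.8 × 0.07 / 0.0002088 = 4626 d
  layer 2 (silty sand): t_2 = 7.56 × 0.12 / 0.0002088 = 4344 d
  layer 3 (fractured sandstone): t_3 = 9.01 × 0.07 / 0.0002088 = 3020 d
  layer 4 (fine sand): t_4 = 3.35 × 0.29 / 0.0002088 = 4652 d
Total t = Σ t_i = 16643 days = 45.57 years.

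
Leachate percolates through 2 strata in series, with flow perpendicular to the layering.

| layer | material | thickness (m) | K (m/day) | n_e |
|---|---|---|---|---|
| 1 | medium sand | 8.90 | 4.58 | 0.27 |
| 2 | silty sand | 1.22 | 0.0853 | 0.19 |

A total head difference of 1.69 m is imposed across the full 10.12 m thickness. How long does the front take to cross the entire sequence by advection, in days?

With flow normal to the layers, continuity requires the same specific discharge q through every layer.
Σ(b_i/K_i) = 8.90/4.58 + 1.22/0.0853 = 16.25 d.
q = Δh / Σ(b_i/K_i) = 1.69 / 16.25 = 0.1040 m/day.
In each layer the seepage velocity is v_i = q/n_i, so the layer transit time is t_i = b_i·n_i / q:
  layer 1 (medium sand): t_1 = 8.90 × 0.27 / 0.1040 = 23.10 d
  layer 2 (silty sand): t_2 = 1.22 × 0.19 / 0.1040 = 2.228 d
Total t = Σ t_i = 25.33 days.

25.3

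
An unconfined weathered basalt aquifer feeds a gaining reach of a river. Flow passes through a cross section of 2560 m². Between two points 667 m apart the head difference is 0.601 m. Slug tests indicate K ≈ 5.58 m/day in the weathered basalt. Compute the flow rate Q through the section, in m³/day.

12.9

Hydraulic gradient i = Δh / L = 0.601 / 667 = 0.0009010.
Darcy's law: Q = K · A · i = 5.580 × 2560 × 0.0009010 = 12.87 m³/day.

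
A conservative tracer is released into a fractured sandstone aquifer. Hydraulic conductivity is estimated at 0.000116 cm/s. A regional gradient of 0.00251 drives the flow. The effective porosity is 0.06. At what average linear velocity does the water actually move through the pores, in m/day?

0.00419

Convert K: 0.000116 cm/s × 864 = 0.1002 m/day.
Hydraulic gradient i = 0.00251.
Darcy flux q = K · i = 0.1002 × 0.002510 = 0.0002516 m/day.
Seepage velocity v = q / n_e = 0.0002516 / 0.06 = 0.004193 m/day.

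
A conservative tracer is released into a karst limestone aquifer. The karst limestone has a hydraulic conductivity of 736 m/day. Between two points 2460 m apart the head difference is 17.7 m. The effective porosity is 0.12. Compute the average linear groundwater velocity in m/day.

Hydraulic gradient i = Δh / L = 17.7 / 2460 = 0.007195.
Darcy flux q = K · i = 736.0 × 0.007195 = 5.296 m/day.
Seepage velocity v = q / n_e = 5.296 / 0.12 = 44.13 m/day.

44.1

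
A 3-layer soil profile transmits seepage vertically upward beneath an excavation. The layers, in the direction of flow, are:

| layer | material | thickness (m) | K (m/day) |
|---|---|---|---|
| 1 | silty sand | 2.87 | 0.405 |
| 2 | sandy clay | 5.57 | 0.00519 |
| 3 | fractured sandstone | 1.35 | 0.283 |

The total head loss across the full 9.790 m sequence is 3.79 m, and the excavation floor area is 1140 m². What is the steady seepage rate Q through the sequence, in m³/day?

Flow is perpendicular to layering, so the layers act in series and the equivalent K is the thickness-weighted harmonic mean.
Total thickness L = 2.87 + 5.57 + 1.35 = 9.790 m.
Σ(b_i/K_i) = 2.87/0.405 + 5.57/0.00519 + 1.35/0.283 = 1085 d.
K_eq = L / Σ(b_i/K_i) = 9.790 / 1085 = 0.009022 m/day.
Q = K_eq · A · (Δh/L) = 0.009022 × 1140 × (3.79/9.790) = 3.982 m³/day.

3.98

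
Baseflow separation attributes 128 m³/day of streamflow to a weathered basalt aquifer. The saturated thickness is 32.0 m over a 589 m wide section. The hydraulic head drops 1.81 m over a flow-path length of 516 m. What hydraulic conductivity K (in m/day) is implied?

1.94

Cross-sectional area A = 589 × 32.0 = 18848 m².
Hydraulic gradient i = Δh / L = 1.81 / 516 = 0.003508.
From Q = K·A·i, K = Q / (A·i) = 128 / (18848 × 0.003508) = 1.936 m/day.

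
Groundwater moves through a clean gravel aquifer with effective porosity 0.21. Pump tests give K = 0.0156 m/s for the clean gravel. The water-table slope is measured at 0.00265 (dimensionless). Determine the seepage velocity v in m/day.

17.0

Convert K: 0.0156 m/s × 86400 = 1348 m/day.
Hydraulic gradient i = 0.00265.
Darcy flux q = K · i = 1348 × 0.002650 = 3.572 m/day.
Seepage velocity v = q / n_e = 3.572 / 0.21 = 17.01 m/day.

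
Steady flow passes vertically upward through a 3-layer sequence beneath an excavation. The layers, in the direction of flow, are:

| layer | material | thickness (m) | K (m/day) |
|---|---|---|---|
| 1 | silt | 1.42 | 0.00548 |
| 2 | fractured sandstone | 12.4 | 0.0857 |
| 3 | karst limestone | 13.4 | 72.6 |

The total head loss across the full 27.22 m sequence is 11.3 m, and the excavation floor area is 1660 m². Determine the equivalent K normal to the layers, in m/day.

0.0674

Flow is perpendicular to layering, so the layers act in series and the equivalent K is the thickness-weighted harmonic mean.
Total thickness L = 1.42 + 12.4 + 13.4 = 27.22 m.
Σ(b_i/K_i) = 1.42/0.00548 + 12.4/0.0857 + 13.4/72.6 = 404.0 d.
K_eq = L / Σ(b_i/K_i) = 27.22 / 404.0 = 0.06738 m/day.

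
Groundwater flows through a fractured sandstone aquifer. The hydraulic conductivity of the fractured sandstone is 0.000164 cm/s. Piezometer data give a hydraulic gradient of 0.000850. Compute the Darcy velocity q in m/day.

0.000120

Convert K: 0.000164 cm/s × 864 = 0.1417 m/day.
Hydraulic gradient i = 0.000850.
Specific discharge q = K · i = 0.1417 × 0.0008500 = 0.0001204 m/day.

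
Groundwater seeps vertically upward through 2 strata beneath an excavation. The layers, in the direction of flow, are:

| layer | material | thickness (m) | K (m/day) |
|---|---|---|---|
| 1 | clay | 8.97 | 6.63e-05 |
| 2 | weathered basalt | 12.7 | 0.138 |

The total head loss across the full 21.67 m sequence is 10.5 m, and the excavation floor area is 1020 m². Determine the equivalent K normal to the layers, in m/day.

0.000160

Flow is perpendicular to layering, so the layers act in series and the equivalent K is the thickness-weighted harmonic mean.
Total thickness L = 8.97 + 12.7 = 21.67 m.
Σ(b_i/K_i) = 8.97/6.63e-05 + 12.7/0.138 = 1.354e+05 d.
K_eq = L / Σ(b_i/K_i) = 21.67 / 1.354e+05 = 0.0001601 m/day.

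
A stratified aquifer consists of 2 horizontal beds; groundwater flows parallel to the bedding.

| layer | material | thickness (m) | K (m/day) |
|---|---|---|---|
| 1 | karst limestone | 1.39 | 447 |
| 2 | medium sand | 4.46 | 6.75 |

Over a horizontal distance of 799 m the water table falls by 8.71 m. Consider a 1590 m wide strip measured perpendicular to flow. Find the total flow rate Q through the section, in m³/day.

11300

Flow is parallel to layering, so each bed carries its own Darcy discharge and the transmissivities add.
Σ(K_i·b_i) = 447×1.39 + 6.75×4.46 = 651.4 m²/day.
Hydraulic gradient i = Δh / L = 8.71 / 799 = 0.01090.
Q = Σ(K_i·b_i) · W · i = 651.4 × 1590 × 0.01090 = 11291 m³/day.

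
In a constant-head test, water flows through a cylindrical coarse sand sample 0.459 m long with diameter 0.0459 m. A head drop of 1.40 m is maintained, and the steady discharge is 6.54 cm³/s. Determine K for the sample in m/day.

112

Cross-sectional area A = π·(d/2)² = π × (0.0459/2)² = 0.001655 m².
Convert discharge: 6.54 cm³/s = 6.540e-06 m³/s.
Darcy's law rearranged: K = Q·L / (A·Δh) = 6.540e-06 × 0.459 / (0.001655 × 1.40) = 0.001296 m/s = 112.0 m/day.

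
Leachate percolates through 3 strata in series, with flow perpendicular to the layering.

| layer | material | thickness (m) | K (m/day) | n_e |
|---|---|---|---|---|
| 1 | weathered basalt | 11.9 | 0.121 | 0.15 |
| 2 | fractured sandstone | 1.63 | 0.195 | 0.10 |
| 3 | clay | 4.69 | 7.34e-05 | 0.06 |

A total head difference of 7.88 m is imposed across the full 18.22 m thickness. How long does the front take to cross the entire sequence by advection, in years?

With flow normal to the layers, continuity requires the same specific discharge q through every layer.
Σ(b_i/K_i) = 11.9/0.121 + 1.63/0.195 + 4.69/7.34e-05 = 64003 d.
q = Δh / Σ(b_i/K_i) = 7.88 / 64003 = 0.0001231 m/day.
In each layer the seepage velocity is v_i = q/n_i, so the layer transit time is t_i = b_i·n_i / q:
  layer 1 (weathered basalt): t_1 = 11.9 × 0.15 / 0.0001231 = 14498 d
  layer 2 (fractured sandstone): t_2 = 1.63 × 0.10 / 0.0001231 = 1324 d
  layer 3 (clay): t_3 = 4.69 × 0.06 / 0.0001231 = 2286 d
Total t = Σ t_i = 18108 days = 49.58 years.

49.6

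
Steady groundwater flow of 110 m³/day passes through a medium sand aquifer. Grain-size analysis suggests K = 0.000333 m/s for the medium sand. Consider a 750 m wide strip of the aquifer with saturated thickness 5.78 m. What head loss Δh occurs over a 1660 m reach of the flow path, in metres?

1.46

Convert K: 0.000333 m/s × 86400 = 28.77 m/day.
Cross-sectional area A = 750 × 5.78 = 4335 m².
From Q = K·A·i, i = Q / (K·A) = 110 / (28.77 × 4335) = 0.0008820.
Head loss Δh = i · L = 0.0008820 × 1660 = 1.464 m.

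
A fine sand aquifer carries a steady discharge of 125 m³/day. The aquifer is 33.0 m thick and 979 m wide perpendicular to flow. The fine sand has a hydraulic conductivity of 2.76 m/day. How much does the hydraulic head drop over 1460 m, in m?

Cross-sectional area A = 979 × 33.0 = 32307 m².
From Q = K·A·i, i = Q / (K·A) = 125 / (2.760 × 32307) = 0.001402.
Head loss Δh = i · L = 0.001402 × 1460 = 2.047 m.

2.05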